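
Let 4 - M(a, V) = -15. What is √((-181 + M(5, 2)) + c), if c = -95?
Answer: I*√257 ≈ 16.031*I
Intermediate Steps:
M(a, V) = 19 (M(a, V) = 4 - 1*(-15) = 4 + 15 = 19)
√((-181 + M(5, 2)) + c) = √((-181 + 19) - 95) = √(-162 - 95) = √(-257) = I*√257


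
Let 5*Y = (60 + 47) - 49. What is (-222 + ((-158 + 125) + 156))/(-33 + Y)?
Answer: 495/107 ≈ 4.6262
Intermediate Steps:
Y = 58/5 (Y = ((60 + 47) - 49)/5 = (107 - 49)/5 = (1/5)*58 = 58/5 ≈ 11.600)
(-222 + ((-158 + 125) + 156))/(-33 + Y) = (-222 + ((-158 + 125) + 156))/(-33 + 58/5) = (-222 + (-33 + 156))/(-107/5) = (-222 + 123)*(-5/107) = -99*(-5/107) = 495/107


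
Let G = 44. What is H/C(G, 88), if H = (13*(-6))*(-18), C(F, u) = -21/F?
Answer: -20592/7 ≈ -2941.7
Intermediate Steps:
H = 1404 (H = -78*(-18) = 1404)
H/C(G, 88) = 1404/((-21/44)) = 1404/((-21*1/44)) = 1404/(-21/44) = 1404*(-44/21) = -20592/7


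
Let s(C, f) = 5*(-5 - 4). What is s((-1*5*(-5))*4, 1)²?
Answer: 2025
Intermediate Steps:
s(C, f) = -45 (s(C, f) = 5*(-9) = -45)
s((-1*5*(-5))*4, 1)² = (-45)² = 2025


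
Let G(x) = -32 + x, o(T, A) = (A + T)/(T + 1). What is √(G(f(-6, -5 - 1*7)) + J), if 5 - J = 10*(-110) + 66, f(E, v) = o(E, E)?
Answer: 7*√515/5 ≈ 31.771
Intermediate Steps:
o(T, A) = (A + T)/(1 + T)
f(E, v) = 2*E/(1 + E) (f(E, v) = (E + E)/(1 + E) = (2*E)/(1 + E) = 2*E/(1 + E))
J = 1039 (J = 5 - (10*(-110) + 66) = 5 - (-1100 + 66) = 5 - 1*(-1034) = 5 + 1034 = 1039)
√(G(f(-6, -5 - 1*7)) + J) = √((-32 + 2*(-6)/(1 - 6)) + 1039) = √((-32 + 2*(-6)/(-5)) + 1039) = √((-32 + 2*(-6)*(-⅕)) + 1039) = √((-32 + 12/5) + 1039) = √(-148/5 + 1039) = √(5047/5) = 7*√515/5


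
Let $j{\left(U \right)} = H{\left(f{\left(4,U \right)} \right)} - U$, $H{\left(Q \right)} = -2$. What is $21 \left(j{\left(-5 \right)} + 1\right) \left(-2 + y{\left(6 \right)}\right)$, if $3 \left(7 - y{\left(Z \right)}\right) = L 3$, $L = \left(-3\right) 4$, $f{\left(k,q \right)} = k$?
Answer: $1428$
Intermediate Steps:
$L = -12$
$j{\left(U \right)} = -2 - U$
$y{\left(Z \right)} = 19$ ($y{\left(Z \right)} = 7 - \frac{\left(-12\right) 3}{3} = 7 - -12 = 7 + 12 = 19$)
$21 \left(j{\left(-5 \right)} + 1\right) \left(-2 + y{\left(6 \right)}\right) = 21 \left(\left(-2 - -5\right) + 1\right) \left(-2 + 19\right) = 21 \left(\left(-2 + 5\right) + 1\right) 17 = 21 \left(3 + 1\right) 17 = 21 \cdot 4 \cdot 17 = 21 \cdot 68 = 1428$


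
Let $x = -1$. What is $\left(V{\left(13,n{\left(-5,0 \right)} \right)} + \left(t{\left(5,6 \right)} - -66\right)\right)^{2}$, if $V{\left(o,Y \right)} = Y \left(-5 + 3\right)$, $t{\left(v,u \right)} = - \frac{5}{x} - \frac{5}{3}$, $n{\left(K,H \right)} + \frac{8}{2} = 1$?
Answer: $\frac{51076}{9} \approx 5675.1$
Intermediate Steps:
$n{\left(K,H \right)} = -3$ ($n{\left(K,H \right)} = -4 + 1 = -3$)
$t{\left(v,u \right)} = \frac{10}{3}$ ($t{\left(v,u \right)} = - \frac{5}{-1} - \frac{5}{3} = \left(-5\right) \left(-1\right) - \frac{5}{3} = 5 - \frac{5}{3} = \frac{10}{3}$)
$V{\left(o,Y \right)} = - 2 Y$ ($V{\left(o,Y \right)} = Y \left(-2\right) = - 2 Y$)
$\left(V{\left(13,n{\left(-5,0 \right)} \right)} + \left(t{\left(5,6 \right)} - -66\right)\right)^{2} = \left(\left(-2\right) \left(-3\right) + \left(\frac{10}{3} - -66\right)\right)^{2} = \left(6 + \left(\frac{10}{3} + 66\right)\right)^{2} = \left(6 + \frac{208}{3}\right)^{2} = \left(\frac{226}{3}\right)^{2} = \frac{51076}{9}$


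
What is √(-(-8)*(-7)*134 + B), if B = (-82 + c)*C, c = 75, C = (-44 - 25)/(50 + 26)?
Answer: 7*I*√220951/38 ≈ 86.589*I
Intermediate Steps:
C = -69/76 ≈ -0.90790
B = 483/76 (B = (-82 + 75)*(-69/76) = -7*(-69/76) = 483/76 ≈ 6.3553)
√(-(-8)*(-7)*134 + B) = √(-(-8)*(-7)*134 + 483/76) = √(-2*28*134 + 483/76) = √(-56*134 + 483/76) = √(-7504 + 483/76) = √(-569821/76) = 7*I*√220951/38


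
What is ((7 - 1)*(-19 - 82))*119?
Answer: -72114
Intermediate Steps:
((7 - 1)*(-19 - 82))*119 = (6*(-101))*119 = -606*119 = -72114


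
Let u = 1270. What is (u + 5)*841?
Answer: 1072275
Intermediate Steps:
(u + 5)*841 = (1270 + 5)*841 = 1275*841 = 1072275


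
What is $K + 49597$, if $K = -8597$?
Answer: $41000$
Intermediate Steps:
$K + 49597 = -8597 + 49597 = 41000$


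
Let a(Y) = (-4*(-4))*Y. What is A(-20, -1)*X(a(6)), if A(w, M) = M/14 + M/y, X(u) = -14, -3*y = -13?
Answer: 55/13 ≈ 4.2308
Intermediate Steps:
a(Y) = 16*Y
y = 13/3 (y = -1/3*(-13) = 13/3 ≈ 4.3333)
A(w, M) = 55*M/182 (A(w, M) = M/14 + M/(13/3) = M*(1/14) + M*(3/13) = M/14 + 3*M/13 = 55*M/182)
A(-20, -1)*X(a(6)) = ((55/182)*(-1))*(-14) = -55/182*(-14) = 55/13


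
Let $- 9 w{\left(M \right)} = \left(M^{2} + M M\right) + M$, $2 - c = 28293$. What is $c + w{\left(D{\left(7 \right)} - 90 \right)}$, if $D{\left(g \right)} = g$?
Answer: $- \frac{89438}{3} \approx -29813.0$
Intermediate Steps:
$c = -28291$ ($c = 2 - 28293 = -28291$)
$w{\left(M \right)} = - \frac{2 M^{2}}{9} - \frac{M}{9}$ ($w{\left(M \right)} = - \frac{\left(M^{2} + M M\right) + M}{9} = - \frac{\left(M^{2} + M^{2}\right) + M}{9} = - \frac{2 M^{2} + M}{9} = - \frac{M + 2 M^{2}}{9} = - \frac{2 M^{2}}{9} - \frac{M}{9}$)
$c + w{\left(D{\left(7 \right)} - 90 \right)} = -28291 - \frac{\left(7 - 90\right) \left(1 + 2 \left(7 - 90\right)\right)}{9} = -28291 - - \frac{83 \left(1 + 2 \left(-83\right)\right)}{9} = -28291 - - \frac{83 \left(1 - 166\right)}{9} = -28291 - \left(- \frac{83}{9}\right) \left(-165\right) = -28291 - \frac{4565}{3} = - \frac{89438}{3}$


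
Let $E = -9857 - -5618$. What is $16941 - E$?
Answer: $21180$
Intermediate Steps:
$E = -4239$ ($E = -9857 + 5618 = -4239$)
$16941 - E = 16941 - -4239 = 16941 + 4239 = 21180$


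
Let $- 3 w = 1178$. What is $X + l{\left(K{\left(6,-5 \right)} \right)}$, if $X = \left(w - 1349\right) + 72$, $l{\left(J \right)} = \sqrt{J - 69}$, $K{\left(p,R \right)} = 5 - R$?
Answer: $- \frac{5009}{3} + i \sqrt{59} \approx -1669.7 + 7.6811 i$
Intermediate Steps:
$w = - \frac{1178}{3}$ ($w = \left(- \frac{1}{3}\right) 1178 = - \frac{1178}{3} \approx -392.67$)
$l{\left(J \right)} = \sqrt{-69 + J}$
$X = - \frac{5009}{3}$ ($X = \left(- \frac{1178}{3} - 1349\right) + 72 = - \frac{5225}{3} + 72 = - \frac{5009}{3} \approx -1669.7$)
$X + l{\left(K{\left(6,-5 \right)} \right)} = - \frac{5009}{3} + \sqrt{-69 + \left(5 - -5\right)} = - \frac{5009}{3} + \sqrt{-69 + \left(5 + 5\right)} = - \frac{5009}{3} + \sqrt{-69 + 10} = - \frac{5009}{3} + \sqrt{-59} = - \frac{5009}{3} + i \sqrt{59}$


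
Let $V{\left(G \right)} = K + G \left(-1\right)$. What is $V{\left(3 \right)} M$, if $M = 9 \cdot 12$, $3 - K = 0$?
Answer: $0$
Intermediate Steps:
$K = 3$ ($K = 3 - 0 = 3 + 0 = 3$)
$V{\left(G \right)} = 3 - G$ ($V{\left(G \right)} = 3 + G \left(-1\right) = 3 - G$)
$M = 108$
$V{\left(3 \right)} M = \left(3 - 3\right) 108 = 0 \cdot 108 = 0$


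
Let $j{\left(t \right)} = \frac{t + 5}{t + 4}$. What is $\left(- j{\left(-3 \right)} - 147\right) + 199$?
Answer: $50$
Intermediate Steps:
$j{\left(t \right)} = \frac{5 + t}{4 + t}$
$\left(- j{\left(-3 \right)} - 147\right) + 199 = \left(- \frac{5 - 3}{4 - 3} - 147\right) + 199 = \left(- \frac{2}{1} - 147\right) + 199 = \left(- 1 \cdot 2 - 147\right) + 199 = \left(\left(-1\right) 2 - 147\right) + 199 = \left(-2 - 147\right) + 199 = -149 + 199 = 50$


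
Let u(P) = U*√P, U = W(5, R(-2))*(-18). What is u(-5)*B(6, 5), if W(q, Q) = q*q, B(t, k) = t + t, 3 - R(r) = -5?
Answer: -5400*I*√5 ≈ -12075.0*I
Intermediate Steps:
R(r) = 8 (R(r) = 3 - 1*(-5) = 3 + 5 = 8)
B(t, k) = 2*t
W(q, Q) = q²
U = -450 (U = 5²*(-18) = 25*(-18) = -450)
u(P) = -450*√P
u(-5)*B(6, 5) = (-450*I*√5)*(2*6) = -450*I*√5*12 = -5400*I*√5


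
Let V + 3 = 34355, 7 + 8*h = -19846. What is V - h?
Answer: 294669/8 ≈ 36834.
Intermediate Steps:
h = -19853/8 (h = -7/8 + (⅛)*(-19846) = -7/8 - 9923/4 = -19853/8 ≈ -2481.6)
V = 34352 (V = -3 + 34355 = 34352)
V - h = 34352 - 1*(-19853/8) = 34352 + 19853/8 = 294669/8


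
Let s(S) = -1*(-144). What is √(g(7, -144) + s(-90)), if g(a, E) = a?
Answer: √151 ≈ 12.288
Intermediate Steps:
s(S) = 144
√(g(7, -144) + s(-90)) = √(7 + 144) = √151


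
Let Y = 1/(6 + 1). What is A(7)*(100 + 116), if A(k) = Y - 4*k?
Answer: -42120/7 ≈ -6017.1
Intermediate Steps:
Y = 1/7 ≈ 0.14286
A(k) = 1/7 - 4*k
A(7)*(100 + 116) = (1/7 - 4*7)*(100 + 116) = (1/7 - 28)*216 = -195/7*216 = -42120/7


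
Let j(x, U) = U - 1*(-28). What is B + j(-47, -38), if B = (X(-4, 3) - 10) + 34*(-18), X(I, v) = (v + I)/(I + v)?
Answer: -631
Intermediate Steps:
j(x, U) = 28 + U (j(x, U) = U + 28 = 28 + U)
X(I, v) = 1 (X(I, v) = (I + v)/(I + v) = 1)
B = -621 (B = (1 - 10) + 34*(-18) = -9 - 612 = -621)
B + j(-47, -38) = -621 + (28 - 38) = -621 - 10 = -631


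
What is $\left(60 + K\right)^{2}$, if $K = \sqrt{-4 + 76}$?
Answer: $3672 + 720 \sqrt{2} \approx 4690.2$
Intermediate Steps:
$K = 6 \sqrt{2}$ ($K = \sqrt{72} = 6 \sqrt{2} \approx 8.4853$)
$\left(60 + K\right)^{2} = \left(60 + 6 \sqrt{2}\right)^{2}$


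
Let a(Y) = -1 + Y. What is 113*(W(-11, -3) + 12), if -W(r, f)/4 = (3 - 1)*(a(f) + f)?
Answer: 7684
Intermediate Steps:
W(r, f) = 8 - 16*f (W(r, f) = -4*(3 - 1)*((-1 + f) + f) = -8*(-1 + 2*f) = -4*(-2 + 4*f) = 8 - 16*f)
113*(W(-11, -3) + 12) = 113*((8 - 16*(-3)) + 12) = 113*((8 + 48) + 12) = 113*(56 + 12) = 113*68 = 7684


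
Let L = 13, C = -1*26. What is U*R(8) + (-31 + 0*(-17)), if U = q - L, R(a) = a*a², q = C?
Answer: -19999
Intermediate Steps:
C = -26
q = -26
R(a) = a³
U = -39 (U = -26 - 1*13 = -26 - 13 = -39)
U*R(8) + (-31 + 0*(-17)) = -39*8³ + (-31 + 0*(-17)) = -39*512 + (-31 + 0) = -19968 - 31 = -19999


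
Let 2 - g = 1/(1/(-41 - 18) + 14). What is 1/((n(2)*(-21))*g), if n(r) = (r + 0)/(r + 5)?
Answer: -275/3182 ≈ -0.086424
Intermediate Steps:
n(r) = r/(5 + r)
g = 1591/825 (g = 2 - 1/(1/(-41 - 18) + 14) = 2 - 1/(1/(-59) + 14) = 2 - 1/(-1/59 + 14) = 2 - 1/825/59 = 2 - 1*59/825 = 2 - 59/825 = 1591/825 ≈ 1.9285)
1/((n(2)*(-21))*g) = 1/(((2/(5 + 2))*(-21))*(1591/825)) = 1/(((2/7)*(-21))*(1591/825)) = 1/(-6*1591/825) = 1/(-3182/275) = -275/3182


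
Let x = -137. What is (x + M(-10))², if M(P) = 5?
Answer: 17424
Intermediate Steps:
(x + M(-10))² = (-137 + 5)² = (-132)² = 17424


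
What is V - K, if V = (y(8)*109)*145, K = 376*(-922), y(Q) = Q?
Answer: 473112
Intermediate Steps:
K = -346672
V = 126440 (V = (8*109)*145 = 872*145 = 126440)
V - K = 126440 - 1*(-346672) = 126440 + 346672 = 473112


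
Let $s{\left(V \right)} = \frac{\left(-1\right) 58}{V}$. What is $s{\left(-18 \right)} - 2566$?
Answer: $- \frac{23065}{9} \approx -2562.8$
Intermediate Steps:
$s{\left(V \right)} = - \frac{58}{V}$
$s{\left(-18 \right)} - 2566 = - \frac{58}{-18} - 2566 = \left(-58\right) \left(- \frac{1}{18}\right) - 2566 = \frac{29}{9} - 2566 = - \frac{23065}{9}$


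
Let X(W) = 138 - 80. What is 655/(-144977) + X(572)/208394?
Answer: -2208438/520902361 ≈ -0.0042396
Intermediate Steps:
X(W) = 58
655/(-144977) + X(572)/208394 = 655/(-144977) + 58/208394 = 655*(-1/144977) + 58*(1/208394) = -655/144977 + 1/3593 = -2208438/520902361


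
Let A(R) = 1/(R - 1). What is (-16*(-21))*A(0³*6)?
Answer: -336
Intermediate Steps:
A(R) = 1/(-1 + R)
(-16*(-21))*A(0³*6) = (-16*(-21))/(-1 + 0³*6) = 336/(-1 + 0*6) = 336/(-1 + 0) = 336/(-1) = 336*(-1) = -336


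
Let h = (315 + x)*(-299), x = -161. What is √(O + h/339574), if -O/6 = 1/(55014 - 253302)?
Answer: I*√13173912612048858/311728932 ≈ 0.3682*I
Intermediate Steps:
h = -46046 (h = (315 - 161)*(-299) = 154*(-299) = -46046)
O = 1/33048 (O = -6/(55014 - 253302) = -6/(-198288) = -6*(-1/198288) = 1/33048 ≈ 3.0259e-5)
√(O + h/339574) = √(1/33048 - 46046/339574) = √(1/33048 - 46046*1/339574) = √(1/33048 - 23023/169787) = √(-760694317/5611120776) = I*√13173912612048858/311728932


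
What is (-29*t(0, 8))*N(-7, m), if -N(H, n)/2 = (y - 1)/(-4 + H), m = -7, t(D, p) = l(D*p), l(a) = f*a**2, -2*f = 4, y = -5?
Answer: 0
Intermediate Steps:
f = -2 (f = -1/2*4 = -2)
l(a) = -2*a**2
t(D, p) = -2*D**2*p**2
N(H, n) = 12/(-4 + H) (N(H, n) = -2*(-5 - 1)/(-4 + H) = -(-12)/(-4 + H) = 12/(-4 + H))
(-29*t(0, 8))*N(-7, m) = (-(-58)*0**2*8**2)*(12/(-4 - 7)) = (-(-58)*0*64)*(12/(-11)) = (-29*0)*(12*(-1/11)) = 0*(-12/11) = 0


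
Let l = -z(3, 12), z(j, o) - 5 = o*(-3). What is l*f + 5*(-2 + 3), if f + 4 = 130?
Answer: 3911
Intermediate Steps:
z(j, o) = 5 - 3*o (z(j, o) = 5 + o*(-3) = 5 - 3*o)
f = 126 (f = -4 + 130 = 126)
l = 31 (l = -(5 - 3*12) = -(5 - 36) = -1*(-31) = 31)
l*f + 5*(-2 + 3) = 31*126 + 5*(-2 + 3) = 3906 + 5*1 = 3906 + 5 = 3911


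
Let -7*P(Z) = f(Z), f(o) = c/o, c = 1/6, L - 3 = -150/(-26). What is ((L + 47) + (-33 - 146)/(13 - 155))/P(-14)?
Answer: 30951438/923 ≈ 33534.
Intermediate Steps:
L = 114/13 (L = 3 - 150/(-26) = 3 - 150*(-1/26) = 3 + 75/13 = 114/13 ≈ 8.7692)
c = ⅙ ≈ 0.16667
f(o) = 1/(6*o)
P(Z) = -1/(42*Z)
((L + 47) + (-33 - 146)/(13 - 155))/P(-14) = ((114/13 + 47) + (-33 - 146)/(13 - 155))/((-1/42/(-14))) = (725/13 - 179/(-142))/((-1/42*(-1/14))) = (725/13 - 179*(-1/142))/(1/588) = (725/13 + 179/142)*588 = (105277/1846)*588 = 30951438/923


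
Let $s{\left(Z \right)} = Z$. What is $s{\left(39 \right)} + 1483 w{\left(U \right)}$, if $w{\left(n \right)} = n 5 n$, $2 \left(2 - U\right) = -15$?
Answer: $\frac{2676971}{4} \approx 6.6924 \cdot 10^{5}$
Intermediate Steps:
$U = \frac{19}{2}$ ($U = 2 - - \frac{15}{2} = 2 + \frac{15}{2} = \frac{19}{2} \approx 9.5$)
$w{\left(n \right)} = 5 n^{2}$ ($w{\left(n \right)} = 5 n n = 5 n^{2}$)
$s{\left(39 \right)} + 1483 w{\left(U \right)} = 39 + 1483 \cdot 5 \left(\frac{19}{2}\right)^{2} = 39 + 1483 \cdot 5 \cdot \frac{361}{4} = 39 + 1483 \cdot \frac{1805}{4} = 39 + \frac{2676815}{4} = \frac{2676971}{4}$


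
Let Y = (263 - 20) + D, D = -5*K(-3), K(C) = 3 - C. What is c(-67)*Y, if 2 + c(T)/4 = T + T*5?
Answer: -344208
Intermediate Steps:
D = -30 (D = -5*(3 - 1*(-3)) = -5*(3 + 3) = -5*6 = -30)
c(T) = -8 + 24*T (c(T) = -8 + 4*(T + T*5) = -8 + 4*(T + 5*T) = -8 + 4*(6*T) = -8 + 24*T)
Y = 213 (Y = (263 - 20) - 30 = 243 - 30 = 213)
c(-67)*Y = (-8 + 24*(-67))*213 = (-8 - 1608)*213 = -1616*213 = -344208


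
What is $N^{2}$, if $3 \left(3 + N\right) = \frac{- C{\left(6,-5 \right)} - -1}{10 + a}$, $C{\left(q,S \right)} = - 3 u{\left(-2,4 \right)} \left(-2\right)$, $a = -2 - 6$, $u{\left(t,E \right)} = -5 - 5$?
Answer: $\frac{1849}{36} \approx 51.361$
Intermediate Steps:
$u{\left(t,E \right)} = -10$
$a = -8$ ($a = -2 - 6 = -8$)
$C{\left(q,S \right)} = -60$ ($C{\left(q,S \right)} = \left(-3\right) \left(-10\right) \left(-2\right) = 30 \left(-2\right) = -60$)
$N = \frac{43}{6}$ ($N = -3 + \frac{\left(\left(-1\right) \left(-60\right) - -1\right) \frac{1}{10 - 8}}{3} = -3 + \frac{\left(60 + \left(-1 + 2\right)\right) \frac{1}{2}}{3} = -3 + \frac{\left(60 + 1\right) \frac{1}{2}}{3} = -3 + \frac{61 \cdot \frac{1}{2}}{3} = -3 + \frac{1}{3} \cdot \frac{61}{2} = -3 + \frac{61}{6} = \frac{43}{6} \approx 7.1667$)
$N^{2} = \left(\frac{43}{6}\right)^{2} = \frac{1849}{36}$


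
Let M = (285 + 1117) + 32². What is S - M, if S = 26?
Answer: -2400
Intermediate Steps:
M = 2426 (M = 1402 + 1024 = 2426)
S - M = 26 - 1*2426 = 26 - 2426 = -2400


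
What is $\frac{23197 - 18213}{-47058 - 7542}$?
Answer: $- \frac{89}{975} \approx -0.091282$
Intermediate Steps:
$\frac{23197 - 18213}{-47058 - 7542} = \frac{4984}{-54600} = 4984 \left(- \frac{1}{54600}\right) = - \frac{89}{975}$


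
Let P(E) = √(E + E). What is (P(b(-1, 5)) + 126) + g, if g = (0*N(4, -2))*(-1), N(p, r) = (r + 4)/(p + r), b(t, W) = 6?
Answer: 126 + 2*√3 ≈ 129.46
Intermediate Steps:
N(p, r) = (4 + r)/(p + r)
P(E) = √2*√E (P(E) = √(2*E) = √2*√E)
g = 0 (g = (0*((4 - 2)/(4 - 2)))*(-1) = (0*(2/2))*(-1) = (0*((½)*2))*(-1) = (0*1)*(-1) = 0*(-1) = 0)
(P(b(-1, 5)) + 126) + g = (√2*√6 + 126) + 0 = (2*√3 + 126) + 0 = (126 + 2*√3) + 0 = 126 + 2*√3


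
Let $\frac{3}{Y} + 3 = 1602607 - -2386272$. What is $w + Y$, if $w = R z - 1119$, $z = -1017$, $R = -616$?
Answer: $\frac{2494455573231}{3988876} \approx 6.2535 \cdot 10^{5}$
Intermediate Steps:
$w = 625353$ ($w = \left(-616\right) \left(-1017\right) - 1119 = 626472 - 1119 = 625353$)
$Y = \frac{3}{3988876}$ ($Y = \frac{3}{-3 + \left(1602607 - -2386272\right)} = \frac{3}{-3 + \left(1602607 + 2386272\right)} = \frac{3}{-3 + 3988879} = \frac{3}{3988876} \approx 7.5209 \cdot 10^{-7}$)
$w + Y = 625353 + \frac{3}{3988876} = \frac{2494455573231}{3988876}$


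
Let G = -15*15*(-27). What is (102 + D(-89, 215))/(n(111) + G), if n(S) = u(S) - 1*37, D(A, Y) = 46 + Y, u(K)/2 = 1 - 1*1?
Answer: 363/6038 ≈ 0.060119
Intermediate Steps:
u(K) = 0 (u(K) = 2*(1 - 1*1) = 2*(1 - 1) = 2*0 = 0)
G = 6075 (G = -225*(-27) = 6075)
n(S) = -37 (n(S) = 0 - 1*37 = 0 - 37 = -37)
(102 + D(-89, 215))/(n(111) + G) = (102 + (46 + 215))/(-37 + 6075) = (102 + 261)/6038 = 363*(1/6038) = 363/6038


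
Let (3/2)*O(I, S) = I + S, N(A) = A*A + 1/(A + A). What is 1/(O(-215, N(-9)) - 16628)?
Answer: -27/451369 ≈ -5.9818e-5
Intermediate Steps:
N(A) = A² + 1/(2*A)
O(I, S) = 2*I/3 + 2*S/3 (O(I, S) = 2*(I + S)/3 = 2*I/3 + 2*S/3)
1/(O(-215, N(-9)) - 16628) = 1/(((⅔)*(-215) + 2*((½ + (-9)³)/(-9))/3) - 16628) = 1/((-430/3 + 2*(-(½ - 729)/9)/3) - 16628) = 1/((-430/3 + 2*(-⅑*(-1457/2))/3) - 16628) = 1/((-430/3 + (⅔)*(1457/18)) - 16628) = 1/((-430/3 + 1457/27) - 16628) = 1/(-2413/27 - 16628) = 1/(-451369/27) = -27/451369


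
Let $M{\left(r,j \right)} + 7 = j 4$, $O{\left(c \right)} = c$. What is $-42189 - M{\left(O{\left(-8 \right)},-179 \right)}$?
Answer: $-41466$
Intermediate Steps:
$M{\left(r,j \right)} = -7 + 4 j$ ($M{\left(r,j \right)} = -7 + j 4 = -7 + 4 j$)
$-42189 - M{\left(O{\left(-8 \right)},-179 \right)} = -42189 - \left(-7 + 4 \left(-179\right)\right) = -42189 - \left(-7 - 716\right) = -42189 - -723 = -42189 + 723 = -41466$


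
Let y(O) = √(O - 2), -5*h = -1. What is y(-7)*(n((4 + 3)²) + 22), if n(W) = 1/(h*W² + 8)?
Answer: 161121*I/2441 ≈ 66.006*I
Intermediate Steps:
h = ⅕ (h = -⅕*(-1) = ⅕ ≈ 0.20000)
y(O) = √(-2 + O)
n(W) = 1/(8 + W²/5) (n(W) = 1/(W²/5 + 8) = 1/(8 + W²/5))
y(-7)*(n((4 + 3)²) + 22) = √(-2 - 7)*(5/(40 + ((4 + 3)²)²) + 22) = √(-9)*(5/(40 + (7²)²) + 22) = (3*I)*(5/(40 + 49²) + 22) = (3*I)*(5/(40 + 2401) + 22) = (3*I)*(5/2441 + 22) = (3*I)*(53707/2441) = 161121*I/2441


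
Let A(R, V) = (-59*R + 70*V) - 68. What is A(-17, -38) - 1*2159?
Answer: -3884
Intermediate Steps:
A(R, V) = -68 - 59*R + 70*V
A(-17, -38) - 1*2159 = (-68 - 59*(-17) + 70*(-38)) - 1*2159 = (-68 + 1003 - 2660) - 2159 = -1725 - 2159 = -3884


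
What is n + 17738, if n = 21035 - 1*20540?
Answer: 18233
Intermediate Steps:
n = 495 (n = 21035 - 20540 = 495)
n + 17738 = 495 + 17738 = 18233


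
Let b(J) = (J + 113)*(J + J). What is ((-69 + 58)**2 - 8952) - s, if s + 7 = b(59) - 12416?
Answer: -16704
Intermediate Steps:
b(J) = 2*J*(113 + J) (b(J) = (113 + J)*(2*J) = 2*J*(113 + J))
s = 7873 (s = -7 + (2*59*(113 + 59) - 12416) = -7 + (2*59*172 - 12416) = -7 + (20296 - 12416) = -7 + 7880 = 7873)
((-69 + 58)**2 - 8952) - s = ((-69 + 58)**2 - 8952) - 1*7873 = ((-11)**2 - 8952) - 7873 = (121 - 8952) - 7873 = -8831 - 7873 = -16704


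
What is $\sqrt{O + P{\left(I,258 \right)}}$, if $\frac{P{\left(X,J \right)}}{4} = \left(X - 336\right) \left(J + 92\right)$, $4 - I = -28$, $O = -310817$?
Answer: $i \sqrt{736417} \approx 858.15 i$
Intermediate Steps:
$I = 32$ ($I = 4 - -28 = 4 + 28 = 32$)
$P{\left(X,J \right)} = 4 \left(-336 + X\right) \left(92 + J\right)$ ($P{\left(X,J \right)} = 4 \left(X - 336\right) \left(J + 92\right) = 4 \left(-336 + X\right) \left(92 + J\right)$)
$\sqrt{O + P{\left(I,258 \right)}} = \sqrt{-310817 + \left(-123648 - 346752 + 368 \cdot 32 + 4 \cdot 258 \cdot 32\right)} = \sqrt{-310817 + \left(-123648 - 346752 + 11776 + 33024\right)} = \sqrt{-310817 - 425600} = \sqrt{-736417} = i \sqrt{736417}$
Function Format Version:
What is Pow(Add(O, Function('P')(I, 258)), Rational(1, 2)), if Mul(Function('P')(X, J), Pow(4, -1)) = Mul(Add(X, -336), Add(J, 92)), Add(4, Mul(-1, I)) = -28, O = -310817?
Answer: Mul(I, Pow(736417, Rational(1, 2))) ≈ Mul(858.15, I)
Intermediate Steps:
I = 32 (I = Add(4, Mul(-1, -28)) = Add(4, 28) = 32)
Function('P')(X, J) = Mul(4, Add(-336, X), Add(92, J)) (Function('P')(X, J) = Mul(4, Mul(Add(X, -336), Add(J, 92))) = Mul(4, Mul(Add(-336, X), Add(92, J))) = Mul(4, Add(-336, X), Add(92, J)))
Pow(Add(O, Function('P')(I, 258)), Rational(1, 2)) = Pow(Add(-310817, Add(-123648, Mul(-1344, 258), Mul(368, 32), Mul(4, 258, 32))), Rational(1, 2)) = Pow(Add(-310817, Add(-123648, -346752, 11776, 33024)), Rational(1, 2)) = Pow(Add(-310817, -425600), Rational(1, 2)) = Pow(-736417, Rational(1, 2)) = Mul(I, Pow(736417, Rational(1, 2)))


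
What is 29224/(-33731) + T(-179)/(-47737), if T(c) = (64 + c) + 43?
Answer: -1392637456/1610216747 ≈ -0.86488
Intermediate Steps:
T(c) = 107 + c
29224/(-33731) + T(-179)/(-47737) = 29224/(-33731) + (107 - 179)/(-47737) = 29224*(-1/33731) - 72*(-1/47737) = -29224/33731 + 72/47737 = -1392637456/1610216747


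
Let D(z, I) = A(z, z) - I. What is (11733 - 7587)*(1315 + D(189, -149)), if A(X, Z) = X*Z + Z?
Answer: 154952604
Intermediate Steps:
A(X, Z) = Z + X*Z
D(z, I) = -I + z*(1 + z) (D(z, I) = z*(1 + z) - I = -I + z*(1 + z))
(11733 - 7587)*(1315 + D(189, -149)) = (11733 - 7587)*(1315 + (-1*(-149) + 189*(1 + 189))) = 4146*(1315 + (149 + 189*190)) = 4146*(1315 + (149 + 35910)) = 4146*(1315 + 36059) = 4146*37374 = 154952604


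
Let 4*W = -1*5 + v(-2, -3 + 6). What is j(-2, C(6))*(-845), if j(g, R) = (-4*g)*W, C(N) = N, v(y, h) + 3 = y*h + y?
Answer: 27040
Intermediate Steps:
v(y, h) = -3 + y + h*y (v(y, h) = -3 + (y*h + y) = -3 + (h*y + y) = -3 + (y + h*y) = -3 + y + h*y)
W = -4 (W = (-1*5 + (-3 - 2 + (-3 + 6)*(-2)))/4 = (-5 + (-3 - 2 + 3*(-2)))/4 = (-5 + (-3 - 2 - 6))/4 = (-5 - 11)/4 = (¼)*(-16) = -4)
j(g, R) = 16*g (j(g, R) = -4*g*(-4) = 16*g)
j(-2, C(6))*(-845) = (16*(-2))*(-845) = -32*(-845) = 27040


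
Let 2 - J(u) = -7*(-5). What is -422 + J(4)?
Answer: -455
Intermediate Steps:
J(u) = -33 (J(u) = 2 - (-7)*(-5) = 2 - 1*35 = 2 - 35 = -33)
-422 + J(4) = -422 - 33 = -455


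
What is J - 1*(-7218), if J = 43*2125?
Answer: 98593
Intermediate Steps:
J = 91375
J - 1*(-7218) = 91375 - 1*(-7218) = 91375 + 7218 = 98593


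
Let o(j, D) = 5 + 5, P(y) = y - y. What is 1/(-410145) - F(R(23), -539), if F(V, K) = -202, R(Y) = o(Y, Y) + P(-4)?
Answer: 82849289/410145 ≈ 202.00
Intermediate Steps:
P(y) = 0
o(j, D) = 10
R(Y) = 10 (R(Y) = 10 + 0 = 10)
1/(-410145) - F(R(23), -539) = 1/(-410145) - 1*(-202) = -1/410145 + 202 = 82849289/410145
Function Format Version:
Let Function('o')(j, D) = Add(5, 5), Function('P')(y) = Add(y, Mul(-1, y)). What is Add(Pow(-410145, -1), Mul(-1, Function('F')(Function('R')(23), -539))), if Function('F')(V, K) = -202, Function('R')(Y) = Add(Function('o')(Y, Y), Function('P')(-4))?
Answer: Rational(82849289, 410145) ≈ 202.00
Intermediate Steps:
Function('P')(y) = 0
Function('o')(j, D) = 10
Function('R')(Y) = 10 (Function('R')(Y) = Add(10, 0) = 10)
Add(Pow(-410145, -1), Mul(-1, Function('F')(Function('R')(23), -539))) = Add(Pow(-410145, -1), Mul(-1, -202)) = Add(Rational(-1, 410145), 202) = Rational(82849289, 410145)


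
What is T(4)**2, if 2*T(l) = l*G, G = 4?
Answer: 64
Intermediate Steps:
T(l) = 2*l (T(l) = (l*4)/2 = (4*l)/2 = 2*l)
T(4)**2 = (2*4)**2 = 8**2 = 64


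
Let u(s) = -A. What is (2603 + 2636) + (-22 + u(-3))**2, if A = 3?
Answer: 5864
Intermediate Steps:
u(s) = -3 (u(s) = -1*3 = -3)
(2603 + 2636) + (-22 + u(-3))**2 = (2603 + 2636) + (-22 - 3)**2 = 5239 + (-25)**2 = 5239 + 625 = 5864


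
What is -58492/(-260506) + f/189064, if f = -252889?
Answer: -27410185173/24626153192 ≈ -1.1131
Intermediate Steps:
-58492/(-260506) + f/189064 = -58492/(-260506) - 252889/189064 = -58492*(-1/260506) - 252889*1/189064 = 29246/130253 - 252889/189064 = -27410185173/24626153192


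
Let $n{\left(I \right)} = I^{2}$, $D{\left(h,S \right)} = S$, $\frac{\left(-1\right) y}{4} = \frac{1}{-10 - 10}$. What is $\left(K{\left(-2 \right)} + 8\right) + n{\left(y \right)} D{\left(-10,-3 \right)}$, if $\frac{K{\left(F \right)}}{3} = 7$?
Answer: $\frac{722}{25} \approx 28.88$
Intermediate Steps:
$y = \frac{1}{5}$ ($y = - \frac{4}{-10 - 10} = - \frac{4}{-20} = \left(-4\right) \left(- \frac{1}{20}\right) = \frac{1}{5} \approx 0.2$)
$K{\left(F \right)} = 21$ ($K{\left(F \right)} = 3 \cdot 7 = 21$)
$\left(K{\left(-2 \right)} + 8\right) + n{\left(y \right)} D{\left(-10,-3 \right)} = \left(21 + 8\right) + \left(\frac{1}{5}\right)^{2} \left(-3\right) = 29 + \frac{1}{25} \left(-3\right) = 29 - \frac{3}{25} = \frac{722}{25}$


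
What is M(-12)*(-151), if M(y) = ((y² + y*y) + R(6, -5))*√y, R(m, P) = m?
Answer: -88788*I*√3 ≈ -1.5379e+5*I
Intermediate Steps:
M(y) = √y*(6 + 2*y²) (M(y) = ((y² + y*y) + 6)*√y = ((y² + y²) + 6)*√y = (2*y² + 6)*√y = (6 + 2*y²)*√y = √y*(6 + 2*y²))
M(-12)*(-151) = (2*√(-12)*(3 + (-12)²))*(-151) = (2*(2*I*√3)*(3 + 144))*(-151) = (2*(2*I*√3)*147)*(-151) = (588*I*√3)*(-151) = -88788*I*√3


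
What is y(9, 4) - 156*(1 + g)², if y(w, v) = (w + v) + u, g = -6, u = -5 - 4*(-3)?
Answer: -3880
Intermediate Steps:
u = 7 (u = -5 + 12 = 7)
y(w, v) = 7 + v + w (y(w, v) = (w + v) + 7 = (v + w) + 7 = 7 + v + w)
y(9, 4) - 156*(1 + g)² = (7 + 4 + 9) - 156*(1 - 6)² = 20 - 156*(-5)² = 20 - 156*25 = 20 - 3900 = -3880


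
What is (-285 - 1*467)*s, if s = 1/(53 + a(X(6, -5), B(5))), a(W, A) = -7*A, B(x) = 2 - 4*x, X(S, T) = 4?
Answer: -752/179 ≈ -4.2011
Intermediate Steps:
s = 1/179 (s = 1/(53 - 7*(2 - 4*5)) = 1/(53 - 7*(2 - 20)) = 1/(53 - 7*(-18)) = 1/(53 + 126) = 1/179 ≈ 0.0055866)
(-285 - 1*467)*s = (-285 - 1*467)*(1/179) = (-285 - 467)*(1/179) = -752*1/179 = -752/179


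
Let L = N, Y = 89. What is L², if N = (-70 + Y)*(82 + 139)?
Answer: 17631601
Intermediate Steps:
N = 4199 (N = (-70 + 89)*(82 + 139) = 19*221 = 4199)
L = 4199
L² = 4199² = 17631601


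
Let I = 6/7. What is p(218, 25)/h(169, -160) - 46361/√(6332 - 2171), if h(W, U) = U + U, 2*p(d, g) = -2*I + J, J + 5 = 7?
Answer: -1/2240 - 46361*√4161/4161 ≈ -718.71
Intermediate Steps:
I = 6/7 (I = 6*(⅐) = 6/7 ≈ 0.85714)
J = 2 (J = -5 + 7 = 2)
p(d, g) = ⅐ (p(d, g) = (-2*6/7 + 2)/2 = (-12/7 + 2)/2 = (½)*(2/7) = ⅐)
h(W, U) = 2*U
p(218, 25)/h(169, -160) - 46361/√(6332 - 2171) = 1/(7*((2*(-160)))) - 46361/√(6332 - 2171) = (⅐)/(-320) - 46361*√4161/4161 = (⅐)*(-1/320) - 46361*√4161/4161 = -1/2240 - 46361*√4161/4161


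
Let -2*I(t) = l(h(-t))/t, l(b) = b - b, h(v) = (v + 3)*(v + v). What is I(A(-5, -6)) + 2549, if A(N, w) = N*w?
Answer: 2549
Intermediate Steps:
h(v) = 2*v*(3 + v) (h(v) = (3 + v)*(2*v) = 2*v*(3 + v))
l(b) = 0
I(t) = 0 (I(t) = -0/t = -½*0 = 0)
I(A(-5, -6)) + 2549 = 0 + 2549 = 2549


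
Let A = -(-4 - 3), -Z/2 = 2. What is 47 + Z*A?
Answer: 19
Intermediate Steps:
Z = -4 (Z = -2*2 = -4)
A = 7 (A = -1*(-7) = 7)
47 + Z*A = 47 - 4*7 = 47 - 28 = 19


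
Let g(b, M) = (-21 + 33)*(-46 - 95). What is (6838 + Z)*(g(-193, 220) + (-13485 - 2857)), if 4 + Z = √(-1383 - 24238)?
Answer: -123244356 - 18034*I*√25621 ≈ -1.2324e+8 - 2.8866e+6*I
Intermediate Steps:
Z = -4 + I*√25621 (Z = -4 + √(-1383 - 24238) = -4 + √(-25621) = -4 + I*√25621 ≈ -4.0 + 160.07*I)
g(b, M) = -1692 (g(b, M) = 12*(-141) = -1692)
(6838 + Z)*(g(-193, 220) + (-13485 - 2857)) = (6838 + (-4 + I*√25621))*(-1692 + (-13485 - 2857)) = (6834 + I*√25621)*(-1692 - 16342) = (6834 + I*√25621)*(-18034) = -123244356 - 18034*I*√25621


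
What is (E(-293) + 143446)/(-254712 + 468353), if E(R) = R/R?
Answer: 143447/213641 ≈ 0.67144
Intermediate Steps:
E(R) = 1
(E(-293) + 143446)/(-254712 + 468353) = (1 + 143446)/(-254712 + 468353) = 143447/213641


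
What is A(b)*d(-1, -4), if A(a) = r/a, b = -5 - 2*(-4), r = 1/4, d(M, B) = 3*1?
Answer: ¼ ≈ 0.25000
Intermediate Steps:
d(M, B) = 3
r = ¼ ≈ 0.25000
b = 3 (b = -5 + 8 = 3)
A(a) = 1/(4*a)
A(b)*d(-1, -4) = ((¼)/3)*3 = ((¼)*(⅓))*3 = (1/12)*3 = ¼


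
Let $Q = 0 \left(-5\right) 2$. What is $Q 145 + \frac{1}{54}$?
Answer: $\frac{1}{54} \approx 0.018519$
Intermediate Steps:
$Q = 0$ ($Q = 0 \cdot 2 = 0$)
$Q 145 + \frac{1}{54} = 0 \cdot 145 + \frac{1}{54} = 0 + \frac{1}{54} = \frac{1}{54}$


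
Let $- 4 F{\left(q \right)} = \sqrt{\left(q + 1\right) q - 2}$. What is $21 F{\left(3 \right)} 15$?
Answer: $- \frac{315 \sqrt{10}}{4} \approx -249.03$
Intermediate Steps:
$F{\left(q \right)} = - \frac{\sqrt{-2 + q \left(1 + q\right)}}{4}$ ($F{\left(q \right)} = - \frac{\sqrt{\left(q + 1\right) q - 2}}{4} = - \frac{\sqrt{\left(1 + q\right) q - 2}}{4} = - \frac{\sqrt{q \left(1 + q\right) - 2}}{4} = - \frac{\sqrt{-2 + q \left(1 + q\right)}}{4}$)
$21 F{\left(3 \right)} 15 = 21 \left(- \frac{\sqrt{-2 + 3 + 3^{2}}}{4}\right) 15 = 21 \left(- \frac{\sqrt{-2 + 3 + 9}}{4}\right) 15 = 21 \left(- \frac{\sqrt{10}}{4}\right) 15 = - \frac{21 \sqrt{10}}{4} \cdot 15 = - \frac{315 \sqrt{10}}{4}$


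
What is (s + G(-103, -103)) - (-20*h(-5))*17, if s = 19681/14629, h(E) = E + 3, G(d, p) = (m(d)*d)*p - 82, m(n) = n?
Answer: -15996630900/14629 ≈ -1.0935e+6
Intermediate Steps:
G(d, p) = -82 + p*d² (G(d, p) = (d*d)*p - 82 = d²*p - 82 = p*d² - 82 = -82 + p*d²)
h(E) = 3 + E
s = 19681/14629 (s = 19681*(1/14629) = 19681/14629 ≈ 1.3453)
(s + G(-103, -103)) - (-20*h(-5))*17 = (19681/14629 + (-82 - 103*(-103)²)) - (-20*(3 - 5))*17 = (19681/14629 + (-82 - 103*10609)) - (-20*(-2))*17 = (19681/14629 + (-82 - 1092727)) - 40*17 = (19681/14629 - 1092809) - 1*680 = -15986683180/14629 - 680 = -15996630900/14629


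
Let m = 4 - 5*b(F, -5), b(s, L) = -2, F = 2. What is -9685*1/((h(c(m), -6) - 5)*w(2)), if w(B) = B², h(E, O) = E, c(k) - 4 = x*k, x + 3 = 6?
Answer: -9685/164 ≈ -59.055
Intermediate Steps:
x = 3 (x = -3 + 6 = 3)
m = 14 (m = 4 - 5*(-2) = 4 + 10 = 14)
c(k) = 4 + 3*k
-9685*1/((h(c(m), -6) - 5)*w(2)) = -9685*1/(4*((4 + 3*14) - 5)) = -9685*1/(4*((4 + 42) - 5)) = -9685*1/(4*(46 - 5)) = -9685/(4*41) = -9685/164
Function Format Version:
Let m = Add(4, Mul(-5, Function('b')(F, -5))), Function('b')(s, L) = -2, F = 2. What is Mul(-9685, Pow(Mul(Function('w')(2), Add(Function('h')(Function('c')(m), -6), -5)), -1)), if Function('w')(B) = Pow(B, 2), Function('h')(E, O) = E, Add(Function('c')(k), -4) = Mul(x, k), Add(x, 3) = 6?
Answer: Rational(-9685, 164) ≈ -59.055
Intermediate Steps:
x = 3 (x = Add(-3, 6) = 3)
m = 14 (m = Add(4, Mul(-5, -2)) = Add(4, 10) = 14)
Function('c')(k) = Add(4, Mul(3, k))
Mul(-9685, Pow(Mul(Function('w')(2), Add(Function('h')(Function('c')(m), -6), -5)), -1)) = Mul(-9685, Pow(Mul(Pow(2, 2), Add(Add(4, Mul(3, 14)), -5)), -1)) = Mul(-9685, Pow(Mul(4, Add(Add(4, 42), -5)), -1)) = Mul(-9685, Pow(Mul(4, Add(46, -5)), -1)) = Mul(-9685, Pow(Mul(4, 41), -1)) = Mul(-9685, Pow(164, -1)) = Mul(-9685, Rational(1, 164)) = Rational(-9685, 164)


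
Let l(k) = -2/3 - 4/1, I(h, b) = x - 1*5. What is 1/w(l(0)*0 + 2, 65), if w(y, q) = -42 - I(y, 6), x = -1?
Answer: -1/36 ≈ -0.027778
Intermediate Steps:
I(h, b) = -6 (I(h, b) = -1 - 1*5 = -1 - 5 = -6)
l(k) = -14/3 (l(k) = -2*⅓ - 4*1 = -⅔ - 4 = -14/3)
w(y, q) = -36 (w(y, q) = -42 - 1*(-6) = -42 + 6 = -36)
1/w(l(0)*0 + 2, 65) = 1/(-36) = -1/36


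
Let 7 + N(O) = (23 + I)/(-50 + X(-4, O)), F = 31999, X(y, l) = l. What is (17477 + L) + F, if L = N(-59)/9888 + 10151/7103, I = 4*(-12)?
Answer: 63129542096459/1275926096 ≈ 49477.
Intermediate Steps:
I = -48
N(O) = -7 - 25/(-50 + O) (N(O) = -7 + (23 - 48)/(-50 + O) = -7 - 25/(-50 + O))
L = 1822570763/1275926096 (L = ((325 - 7*(-59))/(-50 - 59))/9888 + 10151/7103 = ((325 + 413)/(-109))*(1/9888) + 10151*(1/7103) = -1/109*738*(1/9888) + 10151/7103 = -738/109*1/9888 + 10151/7103 = -123/179632 + 10151/7103 = 1822570763/1275926096 ≈ 1.4284)
(17477 + L) + F = (17477 + 1822570763/1275926096) + 31999 = 22301182950555/1275926096 + 31999 = 63129542096459/1275926096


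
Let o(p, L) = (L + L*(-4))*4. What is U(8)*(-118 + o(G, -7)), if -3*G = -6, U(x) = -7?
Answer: 238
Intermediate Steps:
G = 2 (G = -⅓*(-6) = 2)
o(p, L) = -12*L (o(p, L) = (L - 4*L)*4 = -3*L*4 = -12*L)
U(8)*(-118 + o(G, -7)) = -7*(-118 - 12*(-7)) = -7*(-118 + 84) = -7*(-34) = 238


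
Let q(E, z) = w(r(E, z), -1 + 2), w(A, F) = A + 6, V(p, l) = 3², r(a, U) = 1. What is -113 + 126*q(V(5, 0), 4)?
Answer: 769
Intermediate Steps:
V(p, l) = 9
w(A, F) = 6 + A
q(E, z) = 7 (q(E, z) = 6 + 1 = 7)
-113 + 126*q(V(5, 0), 4) = -113 + 126*7 = -113 + 882 = 769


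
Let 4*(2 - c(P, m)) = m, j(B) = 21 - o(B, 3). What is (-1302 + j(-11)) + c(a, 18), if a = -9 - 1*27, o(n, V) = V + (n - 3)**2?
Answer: -2965/2 ≈ -1482.5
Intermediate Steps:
o(n, V) = V + (-3 + n)**2
j(B) = 18 - (-3 + B)**2 (j(B) = 21 - (3 + (-3 + B)**2) = 21 + (-3 - (-3 + B)**2) = 18 - (-3 + B)**2)
a = -36 (a = -9 - 27 = -36)
c(P, m) = 2 - m/4
(-1302 + j(-11)) + c(a, 18) = (-1302 + (18 - (-3 - 11)**2)) + (2 - 1/4*18) = (-1302 + (18 - 1*(-14)**2)) + (2 - 9/2) = (-1302 + (18 - 1*196)) - 5/2 = (-1302 + (18 - 196)) - 5/2 = (-1302 - 178) - 5/2 = -1480 - 5/2 = -2965/2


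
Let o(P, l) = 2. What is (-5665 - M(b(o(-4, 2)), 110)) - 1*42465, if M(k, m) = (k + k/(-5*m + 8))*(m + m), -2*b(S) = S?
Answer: -12983720/271 ≈ -47910.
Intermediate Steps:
b(S) = -S/2
M(k, m) = 2*m*(k + k/(8 - 5*m)) (M(k, m) = (k + k/(8 - 5*m))*(2*m) = 2*m*(k + k/(8 - 5*m)))
(-5665 - M(b(o(-4, 2)), 110)) - 1*42465 = (-5665 - 2*(-1/2*2)*110*(-9 + 5*110)/(-8 + 5*110)) - 1*42465 = (-5665 - 2*(-1)*110*(-9 + 550)/(-8 + 550)) - 42465 = (-5665 - 2*(-1)*110*541/542) - 42465 = (-5665 - 1*(-59510/271)) - 42465 = (-5665 + 59510/271) - 42465 = -1475705/271 - 42465 = -12983720/271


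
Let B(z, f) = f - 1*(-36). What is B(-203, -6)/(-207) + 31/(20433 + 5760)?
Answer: -86597/602439 ≈ -0.14374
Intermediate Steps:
B(z, f) = 36 + f (B(z, f) = f + 36 = 36 + f)
B(-203, -6)/(-207) + 31/(20433 + 5760) = (36 - 6)/(-207) + 31/(20433 + 5760) = 30*(-1/207) + 31/26193 = -10/69 + 31*(1/26193) = -10/69 + 31/26193 = -86597/602439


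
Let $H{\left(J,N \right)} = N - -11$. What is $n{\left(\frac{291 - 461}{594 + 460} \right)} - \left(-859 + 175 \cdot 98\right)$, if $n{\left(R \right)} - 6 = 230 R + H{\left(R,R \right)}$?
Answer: $- \frac{505649}{31} \approx -16311.0$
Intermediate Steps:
$H{\left(J,N \right)} = 11 + N$ ($H{\left(J,N \right)} = N + 11 = 11 + N$)
$n{\left(R \right)} = 17 + 231 R$ ($n{\left(R \right)} = 6 + \left(230 R + \left(11 + R\right)\right) = 6 + \left(11 + 231 R\right) = 17 + 231 R$)
$n{\left(\frac{291 - 461}{594 + 460} \right)} - \left(-859 + 175 \cdot 98\right) = \left(17 + 231 \frac{291 - 461}{594 + 460}\right) - \left(-859 + 175 \cdot 98\right) = \left(17 + 231 \left(- \frac{170}{1054}\right)\right) - \left(-859 + 17150\right) = \left(17 + 231 \left(\left(-170\right) \frac{1}{1054}\right)\right) - 16291 = \left(17 + 231 \left(- \frac{5}{31}\right)\right) - 16291 = \left(17 - \frac{1155}{31}\right) - 16291 = - \frac{628}{31} - 16291 = - \frac{505649}{31}$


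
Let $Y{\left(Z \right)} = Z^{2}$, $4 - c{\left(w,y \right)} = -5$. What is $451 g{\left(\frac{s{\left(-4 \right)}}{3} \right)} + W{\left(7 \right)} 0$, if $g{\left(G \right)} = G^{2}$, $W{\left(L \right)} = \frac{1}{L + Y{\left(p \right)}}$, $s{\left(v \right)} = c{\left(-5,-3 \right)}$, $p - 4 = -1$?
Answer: $4059$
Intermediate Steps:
$c{\left(w,y \right)} = 9$ ($c{\left(w,y \right)} = 4 - -5 = 4 + 5 = 9$)
$p = 3$ ($p = 4 - 1 = 3$)
$s{\left(v \right)} = 9$
$W{\left(L \right)} = \frac{1}{9 + L}$ ($W{\left(L \right)} = \frac{1}{L + 3^{2}} = \frac{1}{L + 9} = \frac{1}{9 + L}$)
$451 g{\left(\frac{s{\left(-4 \right)}}{3} \right)} + W{\left(7 \right)} 0 = 451 \left(\frac{9}{3}\right)^{2} + \frac{1}{9 + 7} \cdot 0 = 451 \left(9 \cdot \frac{1}{3}\right)^{2} + \frac{1}{16} \cdot 0 = 451 \cdot 3^{2} + \frac{1}{16} \cdot 0 = 451 \cdot 9 + 0 = 4059 + 0 = 4059$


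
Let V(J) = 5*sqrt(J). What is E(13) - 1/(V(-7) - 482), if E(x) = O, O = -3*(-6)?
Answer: 4185464/232499 + 5*I*sqrt(7)/232499 ≈ 18.002 + 5.6898e-5*I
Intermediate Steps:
O = 18
E(x) = 18
E(13) - 1/(V(-7) - 482) = 18 - 1/(5*sqrt(-7) - 482) = 18 - 1/(5*(I*sqrt(7)) - 482) = 18 - 1/(5*I*sqrt(7) - 482) = 18 - 1/(-482 + 5*I*sqrt(7))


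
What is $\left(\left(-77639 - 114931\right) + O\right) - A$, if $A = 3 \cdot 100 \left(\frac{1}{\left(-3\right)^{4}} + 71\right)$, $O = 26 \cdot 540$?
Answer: $- \frac{5395510}{27} \approx -1.9983 \cdot 10^{5}$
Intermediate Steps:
$O = 14040$
$A = \frac{575200}{27}$ ($A = 300 \left(\frac{1}{81} + 71\right) = 300 \cdot \frac{5752}{81} = \frac{575200}{27} \approx 21304.0$)
$\left(\left(-77639 - 114931\right) + O\right) - A = \left(\left(-77639 - 114931\right) + 14040\right) - \frac{575200}{27} = \left(-192570 + 14040\right) - \frac{575200}{27} = -178530 - \frac{575200}{27} = - \frac{5395510}{27}$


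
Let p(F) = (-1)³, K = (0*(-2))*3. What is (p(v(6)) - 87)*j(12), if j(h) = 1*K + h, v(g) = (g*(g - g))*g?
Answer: -1056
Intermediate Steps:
K = 0 (K = 0*3 = 0)
v(g) = 0 (v(g) = (g*0)*g = 0*g = 0)
j(h) = h (j(h) = 1*0 + h = 0 + h = h)
p(F) = -1
(p(v(6)) - 87)*j(12) = (-1 - 87)*12 = -88*12 = -1056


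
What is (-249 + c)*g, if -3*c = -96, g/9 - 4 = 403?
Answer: -794871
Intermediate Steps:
g = 3663 (g = 36 + 9*403 = 36 + 3627 = 3663)
c = 32 (c = -⅓*(-96) = 32)
(-249 + c)*g = (-249 + 32)*3663 = -217*3663 = -794871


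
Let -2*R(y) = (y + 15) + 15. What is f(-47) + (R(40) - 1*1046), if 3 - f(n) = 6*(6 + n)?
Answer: -832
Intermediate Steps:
f(n) = -33 - 6*n (f(n) = 3 - 6*(6 + n) = 3 - (36 + 6*n) = 3 + (-36 - 6*n) = -33 - 6*n)
R(y) = -15 - y/2 (R(y) = -((y + 15) + 15)/2 = -((15 + y) + 15)/2 = -(30 + y)/2 = -15 - y/2)
f(-47) + (R(40) - 1*1046) = (-33 - 6*(-47)) + ((-15 - 1/2*40) - 1*1046) = (-33 + 282) + ((-15 - 20) - 1046) = 249 + (-35 - 1046) = 249 - 1081 = -832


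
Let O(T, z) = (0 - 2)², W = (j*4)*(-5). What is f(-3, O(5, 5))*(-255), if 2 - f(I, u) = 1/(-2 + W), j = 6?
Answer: -62475/122 ≈ -512.09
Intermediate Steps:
W = -120 (W = (6*4)*(-5) = 24*(-5) = -120)
O(T, z) = 4 (O(T, z) = (-2)² = 4)
f(I, u) = 245/122 (f(I, u) = 2 - 1/(-2 - 120) = 2 - 1/(-122) = 2 - 1*(-1/122) = 2 + 1/122 = 245/122)
f(-3, O(5, 5))*(-255) = (245/122)*(-255) = -62475/122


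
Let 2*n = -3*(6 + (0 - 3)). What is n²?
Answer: 81/4 ≈ 20.250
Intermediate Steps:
n = -9/2 (n = (-3*(6 + (0 - 3)))/2 = (-3*(6 - 3))/2 = (-3*3)/2 = (½)*(-9) = -9/2 ≈ -4.5000)
n² = (-9/2)² = 81/4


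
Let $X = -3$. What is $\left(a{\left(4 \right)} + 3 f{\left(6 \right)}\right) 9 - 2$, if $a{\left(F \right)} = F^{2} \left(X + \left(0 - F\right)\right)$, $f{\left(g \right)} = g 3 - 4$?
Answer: $-632$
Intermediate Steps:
$f{\left(g \right)} = -4 + 3 g$ ($f{\left(g \right)} = 3 g - 4 = -4 + 3 g$)
$a{\left(F \right)} = F^{2} \left(-3 - F\right)$ ($a{\left(F \right)} = F^{2} \left(-3 + \left(0 - F\right)\right) = F^{2} \left(-3 - F\right)$)
$\left(a{\left(4 \right)} + 3 f{\left(6 \right)}\right) 9 - 2 = \left(4^{2} \left(-3 - 4\right) + 3 \left(-4 + 3 \cdot 6\right)\right) 9 - 2 = \left(16 \left(-3 - 4\right) + 3 \left(-4 + 18\right)\right) 9 - 2 = \left(16 \left(-7\right) + 3 \cdot 14\right) 9 - 2 = \left(-112 + 42\right) 9 - 2 = \left(-70\right) 9 - 2 = -630 - 2 = -632$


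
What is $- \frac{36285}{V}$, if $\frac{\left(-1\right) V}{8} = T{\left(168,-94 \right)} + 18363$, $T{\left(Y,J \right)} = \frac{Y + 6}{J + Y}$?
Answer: $\frac{447515}{1812048} \approx 0.24697$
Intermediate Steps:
$T{\left(Y,J \right)} = \frac{6 + Y}{J + Y}$
$V = - \frac{5436144}{37}$ ($V = - 8 \left(\frac{6 + 168}{-94 + 168} + 18363\right) = - 8 \left(\frac{1}{74} \cdot 174 + 18363\right) = - 8 \left(\frac{87}{37} + 18363\right) = \left(-8\right) \frac{679518}{37} = - \frac{5436144}{37} \approx -1.4692 \cdot 10^{5}$)
$- \frac{36285}{V} = - \frac{36285}{- \frac{5436144}{37}} = \left(-36285\right) \left(- \frac{37}{5436144}\right) = \frac{447515}{1812048}$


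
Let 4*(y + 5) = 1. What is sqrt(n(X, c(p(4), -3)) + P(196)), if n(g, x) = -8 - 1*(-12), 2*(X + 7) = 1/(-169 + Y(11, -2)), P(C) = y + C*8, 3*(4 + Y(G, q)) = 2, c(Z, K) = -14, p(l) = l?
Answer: sqrt(6269)/2 ≈ 39.589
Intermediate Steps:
y = -19/4 (y = -5 + (1/4)*1 = -5 + 1/4 = -19/4 ≈ -4.7500)
Y(G, q) = -10/3 (Y(G, q) = -4 + (1/3)*2 = -4 + 2/3 = -10/3)
P(C) = -19/4 + 8*C (P(C) = -19/4 + C*8 = -19/4 + 8*C)
X = -7241/1034 (X = -7 + 1/(2*(-169 - 10/3)) = -7 + 1/(2*(-517/3)) = -7 + (1/2)*(-3/517) = -7 - 3/1034 = -7241/1034 ≈ -7.0029)
n(g, x) = 4 (n(g, x) = -8 + 12 = 4)
sqrt(n(X, c(p(4), -3)) + P(196)) = sqrt(4 + (-19/4 + 8*196)) = sqrt(4 + (-19/4 + 1568)) = sqrt(4 + 6253/4) = sqrt(6269/4) = sqrt(6269)/2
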